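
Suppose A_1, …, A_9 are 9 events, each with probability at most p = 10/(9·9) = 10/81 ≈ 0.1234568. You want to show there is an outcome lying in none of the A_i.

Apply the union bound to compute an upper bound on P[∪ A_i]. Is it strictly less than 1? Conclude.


Union bound: P[∪_{i=1}^{9} A_i] ≤ Σ_i P[A_i] ≤ 9·p = 9·(10/81) = 10/9.
Numerically: 10/9 ≈ 1.1111111.
Is 10/9 < 1? NO.
Since the bound 10/9 is ≥ 1, the union bound is uninformative here; it does NOT by itself certify existence.

9·p = 10/9 ≈ 1.1111111; existence NOT certified by the union bound.


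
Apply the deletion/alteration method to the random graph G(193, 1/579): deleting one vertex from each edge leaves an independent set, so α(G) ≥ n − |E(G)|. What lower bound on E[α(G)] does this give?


E[|E(G)|] = C(193, 2)·p = 18528 · (1/579) = 32.
E[α(G)] ≥ n − E[|E(G)|] = 193 − 32 = 161.
Numerically: ≈ 161.00000.
(This is only a lower bound; the true E[α(G)] may be larger.)

E[α(G)] ≥ 161 ≈ 161.00000.


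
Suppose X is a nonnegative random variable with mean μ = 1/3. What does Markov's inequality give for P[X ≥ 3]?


μ = E[X] = 1/3, a = 3.
Markov: P[X ≥ 3] ≤ μ/a = (1/3)/3 = 1/9.
Numerically: ≈ 0.1111.
(Since a = 3 > μ = 0.3333, the bound 1/9 is < 1 and informative.)

P[X ≥ 3] ≤ 1/9 ≈ 0.1111.


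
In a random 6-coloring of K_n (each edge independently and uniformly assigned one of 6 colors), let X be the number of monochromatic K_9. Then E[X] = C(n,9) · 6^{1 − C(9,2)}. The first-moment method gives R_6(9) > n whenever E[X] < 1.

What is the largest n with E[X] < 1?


We need C(n, 9) · 6^{1 − 36} < 1, i.e. C(n, 9) < 6^{36 − 1} = 1719070799748422591028658176.
Check values of n near the boundary:
  n = 4403: C(4403, 9) = 1699894433046281918452233150; 1699894433046281918452233150 < 1719070799748422591028658176? YES
  n = 4404: C(4404, 9) = 1703375445537161676647015880; 1703375445537161676647015880 < 1719070799748422591028658176? YES
  n = 4405: C(4405, 9) = 1706862792900636302463627150; 1706862792900636302463627150 < 1719070799748422591028658176? YES
  n = 4406: C(4406, 9) = 1710356485221788389505285700; 1710356485221788389505285700 < 1719070799748422591028658176? YES
  n = 4407: C(4407, 9) = 1713856532599459170657070050; 1713856532599459170657070050 < 1719070799748422591028658176? YES
  n = 4408: C(4408, 9) = 1717362945146264156457459600; 1717362945146264156457459600 < 1719070799748422591028658176? YES
  n = 4409: C(4409, 9) = 1720875732988608787686577131; 1720875732988608787686577131 < 1719070799748422591028658176? NO
  n = 4410: C(4410, 9) = 1724394906266704102180823710; 1724394906266704102180823710 < 1719070799748422591028658176? NO
The largest n with C(n, 9) < 1719070799748422591028658176 is n = 4408 (where E[X] = 35778394690547169926197075/35813974994758803979763712 ≈ 0.999). Hence R_6(9) > 4408, i.e. R_6(9) ≥ 4409.

Largest n = 4408; hence R_6(9) > 4408.


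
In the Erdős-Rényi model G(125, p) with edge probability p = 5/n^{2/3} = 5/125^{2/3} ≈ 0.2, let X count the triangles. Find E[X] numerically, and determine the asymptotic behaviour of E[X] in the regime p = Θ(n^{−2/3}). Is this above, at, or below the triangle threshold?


Number of potential triangles: C(125, 3) = 317750.
Each occurs with probability p³ ≈ (0.2)³ ≈ 8.0000000e-03.
By linearity: E[X] = C(125, 3)·p³ ≈ 317750 · 8.0000000e-03 ≈ 2542.00000.
Since α = 2/3 < 1, p = c/n^{2/3} ≫ 1/n is above the triangle threshold p ~ 1/n. Asymptotically E[X] ~ (c³/6)·n^{3(1−α)} = (5³/6)·n^{1} → ∞; triangles are abundant w.h.p.

E[X] ≈ 2542.00000; in regime p = Θ(1/n^{2/3}) E[X] diverges (above the triangle threshold p ~ 1/n).


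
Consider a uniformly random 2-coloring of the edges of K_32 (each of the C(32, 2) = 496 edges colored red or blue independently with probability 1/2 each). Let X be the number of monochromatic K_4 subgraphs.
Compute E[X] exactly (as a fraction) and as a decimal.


Let X = Σ_S X_S over the C(32, 4) = 35960 subsets S of size 4, where X_S = 1 if the K_4 on S is monochromatic.
For a fixed S, the K_4 on S has C(4, 2) = 6 edges. P[all 6 edges red] = (1/2)^6, and likewise for blue, so P[monochromatic] = 2·(1/2)^6 = 2^{1 − 6} = 1/32.
By linearity: E[X] = C(32, 4) · 2^{1 − 6} = 35960 · 1/32 = 4495/4.
Numerically: E[X] ≈ 1123.7500.

E[X] = C(32,4)·2^(1−C(4,2)) = 4495/4 ≈ 1123.7500.


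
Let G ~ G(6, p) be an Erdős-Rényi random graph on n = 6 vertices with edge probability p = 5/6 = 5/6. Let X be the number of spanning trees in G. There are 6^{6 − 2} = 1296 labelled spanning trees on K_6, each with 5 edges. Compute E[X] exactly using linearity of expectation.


K_6 has 6^{6 − 2} = 1296 labelled spanning trees.
For each such spanning tree H, let X_H = 1 if all 5 edges of H are present in G. Then P[X_H = 1] = p^{5} = (5/6)^{5} = 3125/7776.
By linearity of expectation: E[X] = Σ_H E[X_H] = 1296 · p^{5} = 1296 · 3125/7776 = 3125/6.
Numerically: E[X] ≈ 520.833.

E[X] = 1296 · (5/6)^{5} = 3125/6 ≈ 520.833.


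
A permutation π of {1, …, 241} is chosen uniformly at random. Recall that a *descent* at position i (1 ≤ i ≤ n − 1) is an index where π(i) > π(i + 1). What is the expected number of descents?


Write X = Σ X_I over i = 1, …, 240, with X_I the indicator of one descent.
There are 240 indicators.
For each fixed i, the pair (π(i), π(i+1)) is a uniformly random ordered pair of distinct values from {1, …, 241}; by symmetry P[π(i) > π(i+1)] = 1/2.
By linearity: E[X] = 240 · (1/2) = (241 − 1) · (1/2) = 120 ≈ 120.000.

E[X] = 120 = 120.000.


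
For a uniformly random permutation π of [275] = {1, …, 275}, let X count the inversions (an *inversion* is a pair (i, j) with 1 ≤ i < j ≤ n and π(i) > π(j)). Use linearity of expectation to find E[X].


Write X = Σ X_I over the C(275, 2) = 37675 pairs i < j, with X_I the indicator of one inversion.
There are 37675 indicators.
For each fixed pair i < j, the values π(i) and π(j) are two distinct elements of {1, …, 275} in uniformly random order; by symmetry P[π(i) > π(j)] = 1/2.
By linearity: E[X] = 37675 · (1/2) = C(275, 2) · (1/2) = 37675/2 = 37675/2 ≈ 18837.50000.

E[X] = 37675/2 = 18837.50000.


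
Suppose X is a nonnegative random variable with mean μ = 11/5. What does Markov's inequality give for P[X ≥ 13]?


μ = E[X] = 11/5, a = 13.
Markov: P[X ≥ 13] ≤ μ/a = (11/5)/13 = 11/65.
Numerically: ≈ 0.1692.
(Since a = 13 > μ = 2.2000, the bound 11/65 is < 1 and informative.)

P[X ≥ 13] ≤ 11/65 ≈ 0.1692.


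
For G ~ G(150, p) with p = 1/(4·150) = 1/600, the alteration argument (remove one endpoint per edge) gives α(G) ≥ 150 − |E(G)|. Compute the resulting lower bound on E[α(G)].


E[|E(G)|] = C(150, 2)·p = 11175 · (1/600) = 149/8.
E[α(G)] ≥ n − E[|E(G)|] = 150 − 149/8 = 1051/8.
Numerically: ≈ 131.37500.
(This is only a lower bound; the true E[α(G)] may be larger.)

E[α(G)] ≥ 1051/8 ≈ 131.37500.


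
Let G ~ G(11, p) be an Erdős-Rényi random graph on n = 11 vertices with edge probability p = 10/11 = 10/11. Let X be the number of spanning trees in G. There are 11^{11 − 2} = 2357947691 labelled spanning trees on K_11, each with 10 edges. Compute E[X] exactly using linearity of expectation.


K_11 has 11^{11 − 2} = 2357947691 labelled spanning trees.
For each such spanning tree H, let X_H = 1 if all 10 edges of H are present in G. Then P[X_H = 1] = p^{10} = (10/11)^{10} = 10000000000/25937424601.
By linearity of expectation: E[X] = Σ_H E[X_H] = 2357947691 · p^{10} = 2357947691 · 10000000000/25937424601 = 10000000000/11.
Numerically: E[X] ≈ 9.09e+08.

E[X] = 2357947691 · (10/11)^{10} = 10000000000/11 ≈ 9.09e+08.


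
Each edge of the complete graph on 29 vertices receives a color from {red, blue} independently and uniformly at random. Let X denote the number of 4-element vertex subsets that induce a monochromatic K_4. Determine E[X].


Let X = Σ_S X_S over the C(29, 4) = 23751 subsets S of size 4, where X_S = 1 if the K_4 on S is monochromatic.
For a fixed S, the K_4 on S has C(4, 2) = 6 edges. P[all 6 edges red] = (1/2)^6, and likewise for blue, so P[monochromatic] = 2·(1/2)^6 = 2^{1 − 6} = 1/32.
By linearity of expectation: E[X] = C(29, 4) · 2^{1 − 6} = 23751 · 1/32 = 23751/32.
Numerically: E[X] ≈ 742.218750.

E[X] = C(29,4)·2^(1−C(4,2)) = 23751/32 ≈ 742.218750.


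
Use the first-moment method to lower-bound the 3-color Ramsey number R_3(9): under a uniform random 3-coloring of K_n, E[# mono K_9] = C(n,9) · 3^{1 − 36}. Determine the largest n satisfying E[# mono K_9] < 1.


We need C(n, 9) · 3^{1 − 36} < 1, i.e. C(n, 9) < 3^{36 − 1} = 50031545098999707.
Check values of n near the boundary:
  n = 296: C(296, 9) = 42513789098994080; 42513789098994080 < 50031545098999707? YES
  n = 297: C(297, 9) = 43842345008337645; 43842345008337645 < 50031545098999707? YES
  n = 298: C(298, 9) = 45207677551849890; 45207677551849890 < 50031545098999707? YES
  n = 299: C(299, 9) = 46610674441390059; 46610674441390059 < 50031545098999707? YES
  n = 300: C(300, 9) = 48052241692154700; 48052241692154700 < 50031545098999707? YES
  n = 301: C(301, 9) = 49533303936090975; 49533303936090975 < 50031545098999707? YES
  n = 302: C(302, 9) = 51054804739588650; 51054804739588650 < 50031545098999707? NO
The largest n with C(n, 9) < 50031545098999707 is n = 301 (where E[X] = 16511101312030325/16677181699666569 ≈ 0.990041). Hence R_3(9) > 301, i.e. R_3(9) ≥ 302.

Largest n = 301; hence R_3(9) > 301.


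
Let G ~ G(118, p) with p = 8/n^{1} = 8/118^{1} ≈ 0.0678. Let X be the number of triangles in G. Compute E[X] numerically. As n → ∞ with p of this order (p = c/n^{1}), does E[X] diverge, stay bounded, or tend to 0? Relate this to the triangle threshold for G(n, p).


Number of potential triangles: C(118, 3) = 266916.
Each occurs with probability p³ ≈ (0.0678)³ ≈ 3.11619e-04.
By linearity: E[X] = C(118, 3)·p³ ≈ 266916 · 3.11619e-04 ≈ 83.176.
Here α = 1, so p = 8/n is exactly at the triangle threshold p ~ 1/n. Asymptotically E[X] → c³/6 = 8³/6 = 256/3 ≈ 85.333, a bounded constant. In this regime the triangle count is asymptotically Poisson(c³/6).

E[X] ≈ 83.176; in regime p = Θ(1/n^{1}) E[X] stays bounded (at the triangle threshold p ~ 1/n).


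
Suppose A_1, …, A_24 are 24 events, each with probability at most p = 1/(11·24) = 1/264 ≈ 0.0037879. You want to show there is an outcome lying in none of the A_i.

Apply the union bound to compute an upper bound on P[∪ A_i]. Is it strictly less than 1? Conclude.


Union bound: P[∪_{i=1}^{24} A_i] ≤ Σ_i P[A_i] ≤ 24·p = 24·(1/264) = 1/11.
Numerically: 1/11 ≈ 0.0909091.
Is 1/11 < 1? YES.
Since P[∪ A_i] ≤ 1/11 < 1, the complement has P[∩ A_i^c] ≥ 1 − 1/11 = 10/11 > 0, so some outcome avoids every A_i.

24·p = 1/11 ≈ 0.0909091; existence CERTIFIED by the union bound.


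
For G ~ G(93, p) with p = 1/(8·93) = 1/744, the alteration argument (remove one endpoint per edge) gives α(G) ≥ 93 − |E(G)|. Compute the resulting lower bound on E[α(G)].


E[|E(G)|] = C(93, 2)·p = 4278 · (1/744) = 23/4.
E[α(G)] ≥ n − E[|E(G)|] = 93 − 23/4 = 349/4.
Numerically: ≈ 87.250000.
(This is only a lower bound; the true E[α(G)] may be larger.)

E[α(G)] ≥ 349/4 ≈ 87.250000.


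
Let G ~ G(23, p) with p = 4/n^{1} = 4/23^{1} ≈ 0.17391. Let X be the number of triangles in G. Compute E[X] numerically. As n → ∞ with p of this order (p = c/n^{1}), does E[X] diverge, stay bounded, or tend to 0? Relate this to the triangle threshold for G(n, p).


Number of potential triangles: C(23, 3) = 1771.
Each occurs with probability p³ ≈ (0.17391)³ ≈ 5.2601299e-03.
By linearity: E[X] = C(23, 3)·p³ ≈ 1771 · 5.2601299e-03 ≈ 9.31569.
Here α = 1, so p = 4/n is exactly at the triangle threshold p ~ 1/n. Asymptotically E[X] → c³/6 = 4³/6 = 32/3 ≈ 10.66667, a bounded constant. In this regime the triangle count is asymptotically Poisson(c³/6).

E[X] ≈ 9.31569; in regime p = Θ(1/n^{1}) E[X] stays bounded (at the triangle threshold p ~ 1/n).


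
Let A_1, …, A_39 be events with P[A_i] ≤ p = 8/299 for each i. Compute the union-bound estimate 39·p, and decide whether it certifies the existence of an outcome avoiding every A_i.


Union bound: P[∪_{i=1}^{39} A_i] ≤ Σ_i P[A_i] ≤ 39·p = 39·(8/299) = 24/23.
Numerically: 24/23 ≈ 1.0434783.
Is 24/23 < 1? NO.
Since the bound 24/23 is ≥ 1, the union bound is uninformative here; it does NOT by itself certify existence.

39·p = 24/23 ≈ 1.0434783; existence NOT certified by the union bound.


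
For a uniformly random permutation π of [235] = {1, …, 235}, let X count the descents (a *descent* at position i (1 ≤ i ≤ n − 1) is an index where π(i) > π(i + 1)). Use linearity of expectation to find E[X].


Write X = Σ X_I over i = 1, …, 234, with X_I the indicator of one descent.
There are 234 indicators.
For each fixed i, the pair (π(i), π(i+1)) is a uniformly random ordered pair of distinct values from {1, …, 235}; by symmetry P[π(i) > π(i+1)] = 1/2.
By linearity: E[X] = 234 · (1/2) = (235 − 1) · (1/2) = 117 ≈ 117.0000.

E[X] = 117 = 117.0000.


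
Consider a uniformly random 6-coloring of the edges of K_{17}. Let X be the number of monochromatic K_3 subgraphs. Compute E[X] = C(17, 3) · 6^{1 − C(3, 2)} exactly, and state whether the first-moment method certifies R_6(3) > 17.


E[X] = C(17, 3) · 6^{1 − 3} = 680 · 6^{−2} = 680/36.
As a reduced fraction: E[X] = 170/9 ≈ 18.8889.
Is E[X] < 1? NO.
Since E[X] ≥ 1, the first-moment bound is inconclusive at n = 17; it does NOT by itself certify R_6(3) > 17.

E[X] = 170/9 ≈ 18.8889; E[X] ≥ 1; first-moment method inconclusive here.


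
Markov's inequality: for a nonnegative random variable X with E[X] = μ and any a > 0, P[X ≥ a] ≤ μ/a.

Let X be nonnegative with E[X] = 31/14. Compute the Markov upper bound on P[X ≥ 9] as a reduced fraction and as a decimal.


μ = E[X] = 31/14, a = 9.
Markov: P[X ≥ 9] ≤ μ/a = (31/14)/9 = 31/126.
Numerically: ≈ 0.246.
(Since a = 9 > μ = 2.214, the bound 31/126 is < 1 and informative.)

P[X ≥ 9] ≤ 31/126 ≈ 0.246.


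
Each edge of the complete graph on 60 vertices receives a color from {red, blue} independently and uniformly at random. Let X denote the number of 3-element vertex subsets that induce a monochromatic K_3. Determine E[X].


Let X = Σ_S X_S over the C(60, 3) = 34220 subsets S of size 3, where X_S = 1 if the K_3 on S is monochromatic.
For a fixed S, the K_3 on S has C(3, 2) = 3 edges. P[all 3 edges red] = (1/2)^3, and likewise for blue, so P[monochromatic] = 2·(1/2)^3 = 2^{1 − 3} = 1/4.
By linearity: E[X] = C(60, 3) · 2^{1 − 3} = 34220 · 1/4 = 8555.
Numerically: E[X] ≈ 8555.00000.

E[X] = C(60,3)·2^(1−C(3,2)) = 8555 ≈ 8555.00000.


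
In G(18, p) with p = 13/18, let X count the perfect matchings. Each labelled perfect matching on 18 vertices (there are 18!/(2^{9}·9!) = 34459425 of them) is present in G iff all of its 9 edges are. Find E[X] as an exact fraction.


K_18 has 18!/(2^{9}·9!) = 34459425 labelled perfect matchings.
For each such perfect matching H, let X_H = 1 if all 9 edges of H are present in G. Then P[X_H = 1] = p^{9} = (13/18)^{9} = 10604499373/198359290368.
By linearity of expectation: E[X] = Σ_H E[X_H] = 34459425 · p^{9} = 34459425 · 10604499373/198359290368 = 4511419145758525/2448880128.
Numerically: E[X] ≈ 1.842e+06.

E[X] = 34459425 · (13/18)^{9} = 4511419145758525/2448880128 ≈ 1.842e+06.


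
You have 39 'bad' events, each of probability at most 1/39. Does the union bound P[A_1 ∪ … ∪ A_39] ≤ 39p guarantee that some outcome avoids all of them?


Union bound: P[∪_{i=1}^{39} A_i] ≤ Σ_i P[A_i] ≤ 39·p = 39·(1/39) = 1.
Numerically: 1 ≈ 1.0000000.
Is 1 < 1? NO.
Since the bound 1 is ≥ 1, the union bound is uninformative here; it does NOT by itself certify existence.

39·p = 1 ≈ 1.0000000; existence NOT certified by the union bound.


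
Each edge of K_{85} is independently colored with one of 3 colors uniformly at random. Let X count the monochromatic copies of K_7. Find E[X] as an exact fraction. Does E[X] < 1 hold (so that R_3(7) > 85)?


E[X] = C(85, 7) · 3^{1 − 21} = 4935847320 · 3^{−20} = 4935847320/3486784401.
As a reduced fraction: E[X] = 182809160/129140163 ≈ 1.41559.
Is E[X] < 1? NO.
Since E[X] ≥ 1, the first-moment bound is inconclusive at n = 85; it does NOT by itself certify R_3(7) > 85.

E[X] = 182809160/129140163 ≈ 1.41559; E[X] ≥ 1; first-moment method inconclusive here.


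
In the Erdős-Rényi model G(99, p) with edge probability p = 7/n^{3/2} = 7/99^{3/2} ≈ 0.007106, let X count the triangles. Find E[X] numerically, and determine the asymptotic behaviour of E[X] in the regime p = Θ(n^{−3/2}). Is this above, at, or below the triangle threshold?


Number of potential triangles: C(99, 3) = 156849.
Each occurs with probability p³ ≈ (0.007106)³ ≈ 3.588688e-07.
By linearity: E[X] = C(99, 3)·p³ ≈ 156849 · 3.588688e-07 ≈ 0.0563.
Since α = 3/2 > 1, p = c/n^{3/2} = o(1/n) is below the triangle threshold p ~ 1/n. Asymptotically E[X] ~ (c³/6)·n^{3(1−α)} = (7³/6)·n^{-1.5} → 0, so by Markov's inequality G has no triangles w.h.p.

E[X] ≈ 0.0563; in regime p = Θ(1/n^{3/2}) E[X] tends to 0 (below the triangle threshold p ~ 1/n).


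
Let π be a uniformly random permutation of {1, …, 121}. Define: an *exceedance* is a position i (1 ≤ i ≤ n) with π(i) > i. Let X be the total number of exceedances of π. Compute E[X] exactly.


Write X = Σ_{i=1}^{121} X_i, where X_i = 1_{π(i) > i}.
For each fixed i, π(i) is uniform over {1, …, 121} (marginal of a uniform permutation), so P[π(i) > i] = (n − i)/n. Summing: Σ_{i=1}^{121} (n − i)/n = (0 + 1 + … + 120)/121 = 121(121 − 1)/(2·121) = (121 − 1)/2.
Hence E[X] = Σ_{i=1}^{121} (121 − i)/121 = 60 ≈ 60.00000.

E[X] = 60 = 60.00000.


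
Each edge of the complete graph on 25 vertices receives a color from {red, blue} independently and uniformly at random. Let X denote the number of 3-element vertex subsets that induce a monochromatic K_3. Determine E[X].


Let X = Σ_S X_S over the C(25, 3) = 2300 subsets S of size 3, where X_S = 1 if the K_3 on S is monochromatic.
For a fixed S, the K_3 on S has C(3, 2) = 3 edges. P[all 3 edges red] = (1/2)^3, and likewise for blue, so P[monochromatic] = 2·(1/2)^3 = 2^{1 − 3} = 1/4.
By linearity: E[X] = C(25, 3) · 2^{1 − 3} = 2300 · 1/4 = 575.
Numerically: E[X] ≈ 575.000000.

E[X] = C(25,3)·2^(1−C(3,2)) = 575 ≈ 575.000000.


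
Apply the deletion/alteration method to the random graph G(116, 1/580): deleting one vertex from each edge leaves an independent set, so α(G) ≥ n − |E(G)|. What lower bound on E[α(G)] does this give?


E[|E(G)|] = C(116, 2)·p = 6670 · (1/580) = 23/2.
E[α(G)] ≥ n − E[|E(G)|] = 116 − 23/2 = 209/2.
Numerically: ≈ 104.5000.
(This is only a lower bound; the true E[α(G)] may be larger.)

E[α(G)] ≥ 209/2 ≈ 104.5000.


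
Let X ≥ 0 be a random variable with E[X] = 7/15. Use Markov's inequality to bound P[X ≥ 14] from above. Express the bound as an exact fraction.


μ = E[X] = 7/15, a = 14.
Markov: P[X ≥ 14] ≤ μ/a = (7/15)/14 = 1/30.
Numerically: ≈ 0.033.
(Since a = 14 > μ = 0.467, the bound 1/30 is < 1 and informative.)

P[X ≥ 14] ≤ 1/30 ≈ 0.033.


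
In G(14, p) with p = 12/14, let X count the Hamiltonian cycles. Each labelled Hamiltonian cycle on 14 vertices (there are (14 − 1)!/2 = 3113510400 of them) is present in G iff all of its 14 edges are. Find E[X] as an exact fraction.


K_14 has (14 − 1)!/2 = 3113510400 labelled Hamiltonian cycles.
For each such Hamiltonian cycle H, let X_H = 1 if all 14 edges of H are present in G. Then P[X_H = 1] = p^{14} = (6/7)^{14} = 78364164096/678223072849.
By linearity of expectation: E[X] = Σ_H E[X_H] = 3113510400 · p^{14} = 3113510400 · 78364164096/678223072849 = 34855377128600371200/96889010407.
Numerically: E[X] ≈ 3.6e+08.

E[X] = 3113510400 · (6/7)^{14} = 34855377128600371200/96889010407 ≈ 3.6e+08.


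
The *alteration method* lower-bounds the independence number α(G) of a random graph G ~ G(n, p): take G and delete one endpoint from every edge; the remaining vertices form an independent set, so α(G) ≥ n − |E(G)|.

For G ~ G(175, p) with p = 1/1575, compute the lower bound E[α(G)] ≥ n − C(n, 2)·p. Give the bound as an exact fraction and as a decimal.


E[|E(G)|] = C(175, 2)·p = 15225 · (1/1575) = 29/3.
E[α(G)] ≥ n − E[|E(G)|] = 175 − 29/3 = 496/3.
Numerically: ≈ 165.3333.
(This is only a lower bound; the true E[α(G)] may be larger.)

E[α(G)] ≥ 496/3 ≈ 165.3333.


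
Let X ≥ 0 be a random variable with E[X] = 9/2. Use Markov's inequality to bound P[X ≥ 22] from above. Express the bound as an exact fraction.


μ = E[X] = 9/2, a = 22.
Markov: P[X ≥ 22] ≤ μ/a = (9/2)/22 = 9/44.
Numerically: ≈ 0.205.
(Since a = 22 > μ = 4.500, the bound 9/44 is < 1 and informative.)

P[X ≥ 22] ≤ 9/44 ≈ 0.205.


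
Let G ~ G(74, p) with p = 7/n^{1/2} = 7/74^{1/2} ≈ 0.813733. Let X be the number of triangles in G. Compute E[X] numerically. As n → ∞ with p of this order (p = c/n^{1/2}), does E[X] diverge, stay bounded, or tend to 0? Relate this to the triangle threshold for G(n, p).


Number of potential triangles: C(74, 3) = 64824.
Each occurs with probability p³ ≈ (0.813733)³ ≈ 5.38823515e-01.
By linearity: E[X] = C(74, 3)·p³ ≈ 64824 · 5.38823515e-01 ≈ 34928.695518.
Since α = 1/2 < 1, p = c/n^{1/2} ≫ 1/n is above the triangle threshold p ~ 1/n. Asymptotically E[X] ~ (c³/6)·n^{3(1−α)} = (7³/6)·n^{1.5} → ∞; triangles are abundant w.h.p.

E[X] ≈ 34928.695518; in regime p = Θ(1/n^{1/2}) E[X] diverges (above the triangle threshold p ~ 1/n).


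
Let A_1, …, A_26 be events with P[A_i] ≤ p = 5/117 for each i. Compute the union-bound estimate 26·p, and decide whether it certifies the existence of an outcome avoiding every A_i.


Union bound: P[∪_{i=1}^{26} A_i] ≤ Σ_i P[A_i] ≤ 26·p = 26·(5/117) = 10/9.
Numerically: 10/9 ≈ 1.1111.
Is 10/9 < 1? NO.
Since the bound 10/9 is ≥ 1, the union bound is uninformative here; it does NOT by itself certify existence.

26·p = 10/9 ≈ 1.1111; existence NOT certified by the union bound.


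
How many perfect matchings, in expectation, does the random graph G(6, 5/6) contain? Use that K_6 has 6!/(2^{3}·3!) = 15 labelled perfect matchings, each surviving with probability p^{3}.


K_6 has 6!/(2^{3}·3!) = 15 labelled perfect matchings.
For each such perfect matching H, let X_H = 1 if all 3 edges of H are present in G. Then P[X_H = 1] = p^{3} = (5/6)^{3} = 125/216.
Summing the indicators: E[X] = Σ_H E[X_H] = 15 · p^{3} = 15 · 125/216 = 625/72.
Numerically: E[X] ≈ 8.68056.

E[X] = 15 · (5/6)^{3} = 625/72 ≈ 8.68056.


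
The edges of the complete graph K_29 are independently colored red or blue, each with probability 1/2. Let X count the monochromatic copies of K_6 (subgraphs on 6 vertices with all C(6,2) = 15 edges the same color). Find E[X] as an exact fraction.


Let X = Σ_S X_S over the C(29, 6) = 475020 subsets S of size 6, where X_S = 1 if the K_6 on S is monochromatic.
For a fixed S, the K_6 on S has C(6, 2) = 15 edges. P[all 15 edges red] = (1/2)^15, and likewise for blue, so P[monochromatic] = 2·(1/2)^15 = 2^{1 − 15} = 1/16384.
Summing: E[X] = C(29, 6) · 2^{1 − 15} = 475020 · 1/16384 = 118755/4096.
Numerically: E[X] ≈ 28.993.

E[X] = C(29,6)·2^(1−C(6,2)) = 118755/4096 ≈ 28.993.


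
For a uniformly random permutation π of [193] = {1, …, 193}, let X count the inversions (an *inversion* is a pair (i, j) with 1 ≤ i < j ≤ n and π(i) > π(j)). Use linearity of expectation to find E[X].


Write X = Σ X_I over the C(193, 2) = 18528 pairs i < j, with X_I the indicator of one inversion.
There are 18528 indicators.
For each fixed pair i < j, the values π(i) and π(j) are two distinct elements of {1, …, 193} in uniformly random order; by symmetry P[π(i) > π(j)] = 1/2.
By linearity: E[X] = 18528 · (1/2) = C(193, 2) · (1/2) = 18528/2 = 9264 ≈ 9264.000000.

E[X] = 9264 = 9264.000000.


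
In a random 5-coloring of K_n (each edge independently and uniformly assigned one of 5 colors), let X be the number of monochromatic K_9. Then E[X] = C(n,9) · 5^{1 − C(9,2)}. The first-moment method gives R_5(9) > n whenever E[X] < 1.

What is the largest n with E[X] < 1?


We need C(n, 9) · 5^{1 − 36} < 1, i.e. C(n, 9) < 5^{36 − 1} = 2910383045673370361328125.
Check values of n near the boundary:
  n = 2170: C(2170, 9) = 2891746779868845075610510; 2891746779868845075610510 < 2910383045673370361328125? YES
  n = 2171: C(2171, 9) = 2903784578674959601827205; 2903784578674959601827205 < 2910383045673370361328125? YES
  n = 2172: C(2172, 9) = 2915866900084148060642020; 2915866900084148060642020 < 2910383045673370361328125? NO
The largest n with C(n, 9) < 2910383045673370361328125 is n = 2171 (where E[X] = 580756915734991920365441/582076609134674072265625 ≈ 0.997733). Hence R_5(9) > 2171, i.e. R_5(9) ≥ 2172.

Largest n = 2171; hence R_5(9) > 2171.


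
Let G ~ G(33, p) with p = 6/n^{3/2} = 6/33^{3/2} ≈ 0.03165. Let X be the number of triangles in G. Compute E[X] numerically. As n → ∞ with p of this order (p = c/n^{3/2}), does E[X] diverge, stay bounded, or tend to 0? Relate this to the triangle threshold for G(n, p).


Number of potential triangles: C(33, 3) = 5456.
Each occurs with probability p³ ≈ (0.03165)³ ≈ 3.1705968e-05.
By linearity: E[X] = C(33, 3)·p³ ≈ 5456 · 3.1705968e-05 ≈ 0.17299.
Since α = 3/2 > 1, p = c/n^{3/2} = o(1/n) is below the triangle threshold p ~ 1/n. Asymptotically E[X] ~ (c³/6)·n^{3(1−α)} = (6³/6)·n^{-1.5} → 0, so by Markov's inequality G has no triangles w.h.p.

E[X] ≈ 0.17299; in regime p = Θ(1/n^{3/2}) E[X] tends to 0 (below the triangle threshold p ~ 1/n).


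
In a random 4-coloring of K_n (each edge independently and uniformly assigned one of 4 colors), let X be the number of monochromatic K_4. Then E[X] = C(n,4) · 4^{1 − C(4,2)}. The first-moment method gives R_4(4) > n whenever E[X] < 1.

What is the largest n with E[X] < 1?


We need C(n, 4) · 4^{1 − 6} < 1, i.e. C(n, 4) < 4^{6 − 1} = 1024.
Check values of n near the boundary:
  n = 13: C(13, 4) = 715; 715 < 1024? YES
  n = 14: C(14, 4) = 1001; 1001 < 1024? YES
  n = 15: C(15, 4) = 1365; 1365 < 1024? NO
  n = 16: C(16, 4) = 1820; 1820 < 1024? NO
  n = 17: C(17, 4) = 2380; 2380 < 1024? NO
The largest n with C(n, 4) < 1024 is n = 14 (where E[X] = 1001/1024 ≈ 0.9775). Hence R_4(4) > 14, i.e. R_4(4) ≥ 15.

Largest n = 14; hence R_4(4) > 14.


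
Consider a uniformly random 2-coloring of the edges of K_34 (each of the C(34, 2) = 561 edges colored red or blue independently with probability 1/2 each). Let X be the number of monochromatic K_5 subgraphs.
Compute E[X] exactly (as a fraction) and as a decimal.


Let X = Σ_S X_S over the C(34, 5) = 278256 subsets S of size 5, where X_S = 1 if the K_5 on S is monochromatic.
For a fixed S, the K_5 on S has C(5, 2) = 10 edges. P[all 10 edges red] = (1/2)^10, and likewise for blue, so P[monochromatic] = 2·(1/2)^10 = 2^{1 − 10} = 1/512.
By linearity of expectation: E[X] = C(34, 5) · 2^{1 − 10} = 278256 · 1/512 = 17391/32.
Numerically: E[X] ≈ 543.46875.

E[X] = C(34,5)·2^(1−C(5,2)) = 17391/32 ≈ 543.46875.


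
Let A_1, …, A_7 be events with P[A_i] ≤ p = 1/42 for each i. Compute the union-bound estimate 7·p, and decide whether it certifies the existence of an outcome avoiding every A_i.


Union bound: P[∪_{i=1}^{7} A_i] ≤ Σ_i P[A_i] ≤ 7·p = 7·(1/42) = 1/6.
Numerically: 1/6 ≈ 0.167.
Is 1/6 < 1? YES.
Since P[∪ A_i] ≤ 1/6 < 1, the complement has P[∩ A_i^c] ≥ 1 − 1/6 = 5/6 > 0, so some outcome avoids every A_i.

7·p = 1/6 ≈ 0.167; existence CERTIFIED by the union bound.


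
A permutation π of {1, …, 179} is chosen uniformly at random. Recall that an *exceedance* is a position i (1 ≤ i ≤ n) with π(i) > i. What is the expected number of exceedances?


Write X = Σ_{i=1}^{179} X_i, where X_i = 1_{π(i) > i}.
For each fixed i, π(i) is uniform over {1, …, 179} (marginal of a uniform permutation), so P[π(i) > i] = (n − i)/n. Summing: Σ_{i=1}^{179} (n − i)/n = (0 + 1 + … + 178)/179 = 179(179 − 1)/(2·179) = (179 − 1)/2.
Hence E[X] = Σ_{i=1}^{179} (179 − i)/179 = 89 ≈ 89.0000.

E[X] = 89 = 89.0000.


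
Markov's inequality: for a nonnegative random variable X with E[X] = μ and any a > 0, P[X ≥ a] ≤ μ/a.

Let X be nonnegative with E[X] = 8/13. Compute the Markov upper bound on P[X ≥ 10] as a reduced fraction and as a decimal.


μ = E[X] = 8/13, a = 10.
Markov: P[X ≥ 10] ≤ μ/a = (8/13)/10 = 4/65.
Numerically: ≈ 0.0615.
(Since a = 10 > μ = 0.6154, the bound 4/65 is < 1 and informative.)

P[X ≥ 10] ≤ 4/65 ≈ 0.0615.


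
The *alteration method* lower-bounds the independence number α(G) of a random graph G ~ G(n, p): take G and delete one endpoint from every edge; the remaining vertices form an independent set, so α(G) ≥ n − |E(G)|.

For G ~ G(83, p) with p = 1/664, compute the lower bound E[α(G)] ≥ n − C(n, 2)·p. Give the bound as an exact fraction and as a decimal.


E[|E(G)|] = C(83, 2)·p = 3403 · (1/664) = 41/8.
E[α(G)] ≥ n − E[|E(G)|] = 83 − 41/8 = 623/8.
Numerically: ≈ 77.8750.
(This is only a lower bound; the true E[α(G)] may be larger.)

E[α(G)] ≥ 623/8 ≈ 77.8750.


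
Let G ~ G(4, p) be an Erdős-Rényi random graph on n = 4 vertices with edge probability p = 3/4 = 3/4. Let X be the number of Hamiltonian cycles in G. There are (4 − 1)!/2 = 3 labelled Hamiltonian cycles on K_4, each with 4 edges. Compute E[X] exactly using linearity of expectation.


K_4 has (4 − 1)!/2 = 3 labelled Hamiltonian cycles.
For each such Hamiltonian cycle H, let X_H = 1 if all 4 edges of H are present in G. Then P[X_H = 1] = p^{4} = (3/4)^{4} = 81/256.
By linearity of expectation: E[X] = Σ_H E[X_H] = 3 · p^{4} = 3 · 81/256 = 243/256.
Numerically: E[X] ≈ 0.94922.

E[X] = 3 · (3/4)^{4} = 243/256 ≈ 0.94922.


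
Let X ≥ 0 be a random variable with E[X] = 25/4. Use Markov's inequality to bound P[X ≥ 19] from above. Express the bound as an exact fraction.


μ = E[X] = 25/4, a = 19.
Markov: P[X ≥ 19] ≤ μ/a = (25/4)/19 = 25/76.
Numerically: ≈ 0.328947.
(Since a = 19 > μ = 6.250000, the bound 25/76 is < 1 and informative.)

P[X ≥ 19] ≤ 25/76 ≈ 0.328947.


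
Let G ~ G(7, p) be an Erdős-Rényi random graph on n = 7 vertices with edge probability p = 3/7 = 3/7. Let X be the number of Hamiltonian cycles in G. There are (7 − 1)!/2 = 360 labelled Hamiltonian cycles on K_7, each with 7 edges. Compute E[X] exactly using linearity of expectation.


K_7 has (7 − 1)!/2 = 360 labelled Hamiltonian cycles.
For each such Hamiltonian cycle H, let X_H = 1 if all 7 edges of H are present in G. Then P[X_H = 1] = p^{7} = (3/7)^{7} = 2187/823543.
By linearity of expectation: E[X] = Σ_H E[X_H] = 360 · p^{7} = 360 · 2187/823543 = 787320/823543.
Numerically: E[X] ≈ 0.956.

E[X] = 360 · (3/7)^{7} = 787320/823543 ≈ 0.956.


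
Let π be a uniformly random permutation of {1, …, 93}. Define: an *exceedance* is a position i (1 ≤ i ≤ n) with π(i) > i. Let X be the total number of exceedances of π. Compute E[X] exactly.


Write X = Σ_{i=1}^{93} X_i, where X_i = 1_{π(i) > i}.
For each fixed i, π(i) is uniform over {1, …, 93} (marginal of a uniform permutation), so P[π(i) > i] = (n − i)/n. Summing: Σ_{i=1}^{93} (n − i)/n = (0 + 1 + … + 92)/93 = 93(93 − 1)/(2·93) = (93 − 1)/2.
Hence E[X] = Σ_{i=1}^{93} (93 − i)/93 = 46 ≈ 46.00000.

E[X] = 46 = 46.00000.


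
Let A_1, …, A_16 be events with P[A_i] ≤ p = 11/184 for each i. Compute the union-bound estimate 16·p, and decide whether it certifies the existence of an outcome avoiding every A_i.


Union bound: P[∪_{i=1}^{16} A_i] ≤ Σ_i P[A_i] ≤ 16·p = 16·(11/184) = 22/23.
Numerically: 22/23 ≈ 0.95652.
Is 22/23 < 1? YES.
Since P[∪ A_i] ≤ 22/23 < 1, the complement has P[∩ A_i^c] ≥ 1 − 22/23 = 1/23 > 0, so some outcome avoids every A_i.

16·p = 22/23 ≈ 0.95652; existence CERTIFIED by the union bound.


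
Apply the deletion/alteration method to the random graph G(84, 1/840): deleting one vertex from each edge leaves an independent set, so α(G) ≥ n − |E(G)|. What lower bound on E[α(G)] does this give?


E[|E(G)|] = C(84, 2)·p = 3486 · (1/840) = 83/20.
E[α(G)] ≥ n − E[|E(G)|] = 84 − 83/20 = 1597/20.
Numerically: ≈ 79.8500.
(This is only a lower bound; the true E[α(G)] may be larger.)

E[α(G)] ≥ 1597/20 ≈ 79.8500.


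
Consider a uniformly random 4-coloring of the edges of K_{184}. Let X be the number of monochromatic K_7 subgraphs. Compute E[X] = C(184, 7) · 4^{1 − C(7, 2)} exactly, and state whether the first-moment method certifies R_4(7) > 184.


E[X] = C(184, 7) · 4^{1 − 21} = 1262216571096 · 4^{−20} = 1262216571096/1099511627776.
As a reduced fraction: E[X] = 157777071387/137438953472 ≈ 1.1480.
Is E[X] < 1? NO.
Since E[X] ≥ 1, the first-moment bound is inconclusive at n = 184; it does NOT by itself certify R_4(7) > 184.

E[X] = 157777071387/137438953472 ≈ 1.1480; E[X] ≥ 1; first-moment method inconclusive here.


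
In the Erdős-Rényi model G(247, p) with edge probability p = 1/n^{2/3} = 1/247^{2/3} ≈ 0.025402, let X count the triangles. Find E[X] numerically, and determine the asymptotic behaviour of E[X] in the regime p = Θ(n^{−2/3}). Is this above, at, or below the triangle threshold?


Number of potential triangles: C(247, 3) = 2481115.
Each occurs with probability p³ ≈ (0.025402)³ ≈ 1.63910243e-05.
By linearity: E[X] = C(247, 3)·p³ ≈ 2481115 · 1.63910243e-05 ≈ 40.668016.
Since α = 2/3 < 1, p = c/n^{2/3} ≫ 1/n is above the triangle threshold p ~ 1/n. Asymptotically E[X] ~ (c³/6)·n^{3(1−α)} = (1³/6)·n^{1} → ∞; triangles are abundant w.h.p.

E[X] ≈ 40.668016; in regime p = Θ(1/n^{2/3}) E[X] diverges (above the triangle threshold p ~ 1/n).


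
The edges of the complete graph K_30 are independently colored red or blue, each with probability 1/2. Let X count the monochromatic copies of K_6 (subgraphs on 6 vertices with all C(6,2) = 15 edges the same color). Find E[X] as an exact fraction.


Let X = Σ_S X_S over the C(30, 6) = 593775 subsets S of size 6, where X_S = 1 if the K_6 on S is monochromatic.
For a fixed S, the K_6 on S has C(6, 2) = 15 edges. P[all 15 edges red] = (1/2)^15, and likewise for blue, so P[monochromatic] = 2·(1/2)^15 = 2^{1 − 15} = 1/16384.
Summing: E[X] = C(30, 6) · 2^{1 − 15} = 593775 · 1/16384 = 593775/16384.
Numerically: E[X] ≈ 36.241150.

E[X] = C(30,6)·2^(1−C(6,2)) = 593775/16384 ≈ 36.241150.


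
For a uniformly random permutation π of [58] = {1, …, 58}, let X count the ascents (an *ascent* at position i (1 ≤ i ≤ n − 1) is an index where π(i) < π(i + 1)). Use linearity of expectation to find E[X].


Write X = Σ X_I over i = 1, …, 57, with X_I the indicator of one ascent.
There are 57 indicators.
For each fixed i, the pair (π(i), π(i+1)) is a uniformly random ordered pair of distinct values from {1, …, 58}; by symmetry P[π(i) < π(i+1)] = 1/2.
By linearity: E[X] = 57 · (1/2) = (58 − 1) · (1/2) = 57/2 ≈ 28.500000.

E[X] = 57/2 = 28.500000.


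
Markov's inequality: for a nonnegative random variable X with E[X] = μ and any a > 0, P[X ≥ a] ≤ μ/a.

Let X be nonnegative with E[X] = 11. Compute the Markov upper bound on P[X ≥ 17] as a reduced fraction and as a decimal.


μ = E[X] = 11, a = 17.
Markov: P[X ≥ 17] ≤ μ/a = (11)/17 = 11/17.
Numerically: ≈ 0.64706.
(Since a = 17 > μ = 11.00000, the bound 11/17 is < 1 and informative.)

P[X ≥ 17] ≤ 11/17 ≈ 0.64706.


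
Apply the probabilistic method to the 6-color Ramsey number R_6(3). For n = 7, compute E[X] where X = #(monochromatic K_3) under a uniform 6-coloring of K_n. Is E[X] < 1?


E[X] = C(7, 3) · 6^{1 − 3} = 35 · 6^{−2} = 35/36.
As a reduced fraction: E[X] = 35/36 ≈ 0.972.
Is E[X] < 1? YES.
Since E[X] < 1, there exists a 6-coloring of K_{7} with no monochromatic K_3; hence R_6(3) > 7.

E[X] = 35/36 ≈ 0.972; E[X] < 1, so R_6(3) > 7.


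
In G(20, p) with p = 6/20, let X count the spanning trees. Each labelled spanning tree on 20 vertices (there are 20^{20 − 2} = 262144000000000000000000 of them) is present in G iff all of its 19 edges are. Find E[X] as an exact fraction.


K_20 has 20^{20 − 2} = 262144000000000000000000 labelled spanning trees.
For each such spanning tree H, let X_H = 1 if all 19 edges of H are present in G. Then P[X_H = 1] = p^{19} = (3/10)^{19} = 1162261467/10000000000000000000.
By linearity: E[X] = Σ_H E[X_H] = 262144000000000000000000 · p^{19} = 262144000000000000000000 · 1162261467/10000000000000000000 = 152339935002624/5.
Numerically: E[X] ≈ 3.0468e+13.

E[X] = 262144000000000000000000 · (3/10)^{19} = 152339935002624/5 ≈ 3.0468e+13.


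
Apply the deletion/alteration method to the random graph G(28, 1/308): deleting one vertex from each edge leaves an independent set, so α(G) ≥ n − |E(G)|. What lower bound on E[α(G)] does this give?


E[|E(G)|] = C(28, 2)·p = 378 · (1/308) = 27/22.
E[α(G)] ≥ n − E[|E(G)|] = 28 − 27/22 = 589/22.
Numerically: ≈ 26.773.
(This is only a lower bound; the true E[α(G)] may be larger.)

E[α(G)] ≥ 589/22 ≈ 26.773.


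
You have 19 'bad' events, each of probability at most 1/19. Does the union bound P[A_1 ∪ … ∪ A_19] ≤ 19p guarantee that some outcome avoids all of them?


Union bound: P[∪_{i=1}^{19} A_i] ≤ Σ_i P[A_i] ≤ 19·p = 19·(1/19) = 1.
Numerically: 1 ≈ 1.0000.
Is 1 < 1? NO.
Since the bound 1 is ≥ 1, the union bound is uninformative here; it does NOT by itself certify existence.

19·p = 1 ≈ 1.0000; existence NOT certified by the union bound.


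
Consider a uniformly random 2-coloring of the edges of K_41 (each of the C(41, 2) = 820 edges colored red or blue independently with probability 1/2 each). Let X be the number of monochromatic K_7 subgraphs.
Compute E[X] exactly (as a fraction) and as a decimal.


Let X = Σ_S X_S over the C(41, 7) = 22481940 subsets S of size 7, where X_S = 1 if the K_7 on S is monochromatic.
For a fixed S, the K_7 on S has C(7, 2) = 21 edges. P[all 21 edges red] = (1/2)^21, and likewise for blue, so P[monochromatic] = 2·(1/2)^21 = 2^{1 − 21} = 1/1048576.
By linearity of expectation: E[X] = C(41, 7) · 2^{1 − 21} = 22481940 · 1/1048576 = 5620485/262144.
Numerically: E[X] ≈ 21.44045.

E[X] = C(41,7)·2^(1−C(7,2)) = 5620485/262144 ≈ 21.44045.


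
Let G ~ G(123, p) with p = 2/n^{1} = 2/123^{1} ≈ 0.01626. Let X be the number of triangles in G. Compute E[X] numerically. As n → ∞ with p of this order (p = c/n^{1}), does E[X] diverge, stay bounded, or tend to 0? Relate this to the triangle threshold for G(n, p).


Number of potential triangles: C(123, 3) = 302621.
Each occurs with probability p³ ≈ (0.01626)³ ≈ 4.2990713e-06.
By linearity: E[X] = C(123, 3)·p³ ≈ 302621 · 4.2990713e-06 ≈ 1.30099.
Here α = 1, so p = 2/n is exactly at the triangle threshold p ~ 1/n. Asymptotically E[X] → c³/6 = 2³/6 = 4/3 ≈ 1.33333, a bounded constant. In this regime the triangle count is asymptotically Poisson(c³/6).

E[X] ≈ 1.30099; in regime p = Θ(1/n^{1}) E[X] stays bounded (at the triangle threshold p ~ 1/n).


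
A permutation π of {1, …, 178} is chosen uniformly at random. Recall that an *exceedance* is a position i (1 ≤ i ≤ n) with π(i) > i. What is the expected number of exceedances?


Write X = Σ_{i=1}^{178} X_i, where X_i = 1_{π(i) > i}.
For each fixed i, π(i) is uniform over {1, …, 178} (marginal of a uniform permutation), so P[π(i) > i] = (n − i)/n. Summing: Σ_{i=1}^{178} (n − i)/n = (0 + 1 + … + 177)/178 = 178(178 − 1)/(2·178) = (178 − 1)/2.
Hence E[X] = Σ_{i=1}^{178} (178 − i)/178 = 177/2 ≈ 88.5000.

E[X] = 177/2 = 88.5000.
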